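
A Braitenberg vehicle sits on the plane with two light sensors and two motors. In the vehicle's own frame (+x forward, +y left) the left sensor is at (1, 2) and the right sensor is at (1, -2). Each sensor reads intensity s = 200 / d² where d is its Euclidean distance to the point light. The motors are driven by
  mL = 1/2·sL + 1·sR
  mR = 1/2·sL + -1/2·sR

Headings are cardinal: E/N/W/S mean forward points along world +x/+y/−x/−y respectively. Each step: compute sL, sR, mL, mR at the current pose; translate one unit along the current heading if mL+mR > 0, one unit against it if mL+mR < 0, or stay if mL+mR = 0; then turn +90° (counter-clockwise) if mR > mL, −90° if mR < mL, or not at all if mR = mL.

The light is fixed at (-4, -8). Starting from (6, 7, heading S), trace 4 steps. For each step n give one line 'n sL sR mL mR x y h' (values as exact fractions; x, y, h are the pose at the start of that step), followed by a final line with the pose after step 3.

n=0: pose=(6,7,S); sL=10/17, sR=10/13; mL=235/221, mR=-20/221; mL+mR=215/221 → advance +1; mR−mL=-15/13 → turn -1·90°
n=1: pose=(6,6,W); sL=8/9, sR=200/337; mL=3148/3033, mR=448/3033; mL+mR=3596/3033 → advance +1; mR−mL=-300/337 → turn -1·90°
n=2: pose=(5,6,N); sL=100/137, sR=100/173; mL=22350/23701, mR=1800/23701; mL+mR=24150/23701 → advance +1; mR−mL=-150/173 → turn -1·90°
n=3: pose=(5,7,E); sL=200/389, sR=200/269; mL=104700/104641, mR=-12000/104641; mL+mR=92700/104641 → advance +1; mR−mL=-300/269 → turn -1·90°

0 10/17 10/13 235/221 -20/221 6 7 S
1 8/9 200/337 3148/3033 448/3033 6 6 W
2 100/137 100/173 22350/23701 1800/23701 5 6 N
3 200/389 200/269 104700/104641 -12000/104641 5 7 E
final 6 7 S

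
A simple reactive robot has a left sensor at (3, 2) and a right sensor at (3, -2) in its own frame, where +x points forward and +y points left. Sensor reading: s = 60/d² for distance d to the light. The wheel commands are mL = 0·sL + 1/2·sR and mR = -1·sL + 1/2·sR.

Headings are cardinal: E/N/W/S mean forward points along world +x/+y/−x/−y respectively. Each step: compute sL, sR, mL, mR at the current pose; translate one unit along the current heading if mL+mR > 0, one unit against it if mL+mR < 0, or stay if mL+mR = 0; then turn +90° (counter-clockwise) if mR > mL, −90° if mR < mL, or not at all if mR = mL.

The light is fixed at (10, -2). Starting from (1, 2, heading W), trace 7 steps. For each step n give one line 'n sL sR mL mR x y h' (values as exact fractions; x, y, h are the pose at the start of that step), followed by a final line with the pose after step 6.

n=0: pose=(1,2,W); sL=15/37, sR=1/3; mL=1/6, mR=-53/222; mL+mR=-8/111 → advance -1; mR−mL=-15/37 → turn -1·90°
n=1: pose=(2,2,N); sL=60/149, sR=12/17; mL=6/17, mR=-126/2533; mL+mR=768/2533 → advance +1; mR−mL=-60/149 → turn -1·90°
n=2: pose=(2,3,E); sL=30/37, sR=30/17; mL=15/17, mR=45/629; mL+mR=600/629 → advance +1; mR−mL=-30/37 → turn -1·90°
n=3: pose=(3,3,S); sL=60/29, sR=12/17; mL=6/17, mR=-846/493; mL+mR=-672/493 → advance -1; mR−mL=-60/29 → turn -1·90°
n=4: pose=(3,4,W); sL=15/29, sR=15/41; mL=15/82, mR=-795/2378; mL+mR=-180/1189 → advance -1; mR−mL=-15/29 → turn -1·90°
n=5: pose=(4,4,N); sL=12/29, sR=60/97; mL=30/97, mR=-294/2813; mL+mR=576/2813 → advance +1; mR−mL=-12/29 → turn -1·90°
n=6: pose=(4,5,E); sL=2/3, sR=30/17; mL=15/17, mR=11/51; mL+mR=56/51 → advance +1; mR−mL=-2/3 → turn -1·90°

0 15/37 1/3 1/6 -53/222 1 2 W
1 60/149 12/17 6/17 -126/2533 2 2 N
2 30/37 30/17 15/17 45/629 2 3 E
3 60/29 12/17 6/17 -846/493 3 3 S
4 15/29 15/41 15/82 -795/2378 3 4 W
5 12/29 60/97 30/97 -294/2813 4 4 N
6 2/3 30/17 15/17 11/51 4 5 E
final 5 5 S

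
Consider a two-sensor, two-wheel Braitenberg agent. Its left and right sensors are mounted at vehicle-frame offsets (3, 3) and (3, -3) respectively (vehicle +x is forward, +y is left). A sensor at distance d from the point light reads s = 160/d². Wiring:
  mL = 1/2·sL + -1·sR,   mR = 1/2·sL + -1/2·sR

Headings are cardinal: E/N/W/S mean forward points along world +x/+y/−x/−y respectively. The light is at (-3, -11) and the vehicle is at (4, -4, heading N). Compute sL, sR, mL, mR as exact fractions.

40/29 4/5 -16/145 42/145

left sensor world pos  = (1, -1); dL² = 116
right sensor world pos = (7, -1); dR² = 200
sL = 160/116 = 40/29
sR = 160/200 = 4/5
mL = 1/2·sL + -1·sR = -16/145
mR = 1/2·sL + -1/2·sR = 42/145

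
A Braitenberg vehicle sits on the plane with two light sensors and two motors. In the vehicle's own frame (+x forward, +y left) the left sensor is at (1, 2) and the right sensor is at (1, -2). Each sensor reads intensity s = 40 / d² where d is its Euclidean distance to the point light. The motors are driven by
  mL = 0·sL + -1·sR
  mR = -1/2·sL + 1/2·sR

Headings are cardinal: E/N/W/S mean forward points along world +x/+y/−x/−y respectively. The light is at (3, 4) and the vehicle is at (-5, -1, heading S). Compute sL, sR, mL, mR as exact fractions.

5/9 5/17 -5/17 -20/153

left sensor world pos  = (-3, -2); dL² = 72
right sensor world pos = (-7, -2); dR² = 136
sL = 40/72 = 5/9
sR = 40/136 = 5/17
mL = 0·sL + -1·sR = -5/17
mR = -1/2·sL + 1/2·sR = -20/153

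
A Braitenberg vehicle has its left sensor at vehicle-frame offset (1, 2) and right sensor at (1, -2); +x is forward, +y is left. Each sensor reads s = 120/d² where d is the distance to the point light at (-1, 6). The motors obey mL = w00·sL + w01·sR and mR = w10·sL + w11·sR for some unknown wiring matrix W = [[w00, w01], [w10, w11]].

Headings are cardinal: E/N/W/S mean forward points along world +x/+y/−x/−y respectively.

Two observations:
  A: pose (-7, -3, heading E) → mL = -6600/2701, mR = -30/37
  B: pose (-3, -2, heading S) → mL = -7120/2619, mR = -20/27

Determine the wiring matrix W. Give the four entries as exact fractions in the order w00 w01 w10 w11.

obs A: pose=(-7,-3,E) → sL=60/37, sR=60/73, mL=-6600/2701, mR=-30/37
obs B: pose=(-3,-2,S) → sL=40/27, sR=120/97, mL=-7120/2619, mR=-20/27
sensor matrix S = [[60/37, 60/73], [40/27, 120/97]]; det S = 1859200/2357973
solve [mL_A; mL_B] = S·[w00; w01] and [mR_A; mR_B] = S·[w10; w11]:
  w00 = -1, w01 = -1, w10 = -1/2, w11 = 0

-1 -1 -1/2 0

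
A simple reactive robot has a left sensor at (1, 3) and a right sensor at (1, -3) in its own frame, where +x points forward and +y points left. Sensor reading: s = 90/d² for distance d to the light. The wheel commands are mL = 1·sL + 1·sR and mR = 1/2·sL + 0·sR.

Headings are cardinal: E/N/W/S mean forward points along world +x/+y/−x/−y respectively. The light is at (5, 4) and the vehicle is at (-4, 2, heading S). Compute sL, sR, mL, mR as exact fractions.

2 10/17 44/17 1

left sensor world pos  = (-1, 1); dL² = 45
right sensor world pos = (-7, 1); dR² = 153
sL = 90/45 = 2
sR = 90/153 = 10/17
mL = 1·sL + 1·sR = 44/17
mR = 1/2·sL + 0·sR = 1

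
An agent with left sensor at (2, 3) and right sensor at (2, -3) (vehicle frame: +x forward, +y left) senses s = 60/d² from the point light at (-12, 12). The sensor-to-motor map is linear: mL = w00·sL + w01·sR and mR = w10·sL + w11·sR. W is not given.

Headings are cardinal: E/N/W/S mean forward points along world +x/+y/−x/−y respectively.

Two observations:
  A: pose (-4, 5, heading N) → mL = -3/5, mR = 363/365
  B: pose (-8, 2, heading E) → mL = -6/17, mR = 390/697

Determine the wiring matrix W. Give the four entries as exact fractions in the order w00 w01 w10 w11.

-1/2 0 1 -1/2

obs A: pose=(-4,5,N) → sL=6/5, sR=30/73, mL=-3/5, mR=363/365
obs B: pose=(-8,2,E) → sL=12/17, sR=12/41, mL=-6/17, mR=390/697
sensor matrix S = [[6/5, 30/73], [12/17, 12/41]]; det S = 15552/254405
solve [mL_A; mL_B] = S·[w00; w01] and [mR_A; mR_B] = S·[w10; w11]:
  w00 = -1/2, w01 = 0, w10 = 1, w11 = -1/2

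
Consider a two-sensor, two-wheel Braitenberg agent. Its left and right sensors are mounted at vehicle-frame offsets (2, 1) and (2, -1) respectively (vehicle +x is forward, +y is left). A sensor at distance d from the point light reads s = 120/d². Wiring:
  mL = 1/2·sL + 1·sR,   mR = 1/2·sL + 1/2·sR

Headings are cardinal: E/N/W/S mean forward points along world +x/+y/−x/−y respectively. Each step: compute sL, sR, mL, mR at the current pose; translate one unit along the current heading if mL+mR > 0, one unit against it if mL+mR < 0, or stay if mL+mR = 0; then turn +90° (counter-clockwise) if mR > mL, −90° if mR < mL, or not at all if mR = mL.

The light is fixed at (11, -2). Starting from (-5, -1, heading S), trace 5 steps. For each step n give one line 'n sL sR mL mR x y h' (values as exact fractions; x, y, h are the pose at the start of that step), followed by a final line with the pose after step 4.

n=0: pose=(-5,-1,S); sL=60/113, sR=12/29; mL=2226/3277, mR=1548/3277; mL+mR=3774/3277 → advance +1; mR−mL=-6/29 → turn -1·90°
n=1: pose=(-5,-2,W); sL=24/65, sR=24/65; mL=36/65, mR=24/65; mL+mR=12/13 → advance +1; mR−mL=-12/65 → turn -1·90°
n=2: pose=(-6,-2,N); sL=15/41, sR=6/13; mL=687/1066, mR=441/1066; mL+mR=564/533 → advance +1; mR−mL=-3/13 → turn -1·90°
n=3: pose=(-6,-1,E); sL=120/229, sR=8/15; mL=2732/3435, mR=1816/3435; mL+mR=1516/1145 → advance +1; mR−mL=-4/15 → turn -1·90°
n=4: pose=(-5,-1,S); sL=60/113, sR=12/29; mL=2226/3277, mR=1548/3277; mL+mR=3774/3277 → advance +1; mR−mL=-6/29 → turn -1·90°

0 60/113 12/29 2226/3277 1548/3277 -5 -1 S
1 24/65 24/65 36/65 24/65 -5 -2 W
2 15/41 6/13 687/1066 441/1066 -6 -2 N
3 120/229 8/15 2732/3435 1816/3435 -6 -1 E
4 60/113 12/29 2226/3277 1548/3277 -5 -1 S
final -5 -2 W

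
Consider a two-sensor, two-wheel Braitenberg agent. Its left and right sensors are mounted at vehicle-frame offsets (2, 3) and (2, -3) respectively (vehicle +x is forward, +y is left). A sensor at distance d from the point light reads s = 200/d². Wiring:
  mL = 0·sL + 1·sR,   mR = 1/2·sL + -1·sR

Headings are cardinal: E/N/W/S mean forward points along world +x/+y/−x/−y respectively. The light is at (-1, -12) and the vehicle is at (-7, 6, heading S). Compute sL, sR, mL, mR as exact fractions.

40/53 200/337 200/337 -3860/17861

left sensor world pos  = (-4, 4); dL² = 265
right sensor world pos = (-10, 4); dR² = 337
sL = 200/265 = 40/53
sR = 200/337 = 200/337
mL = 0·sL + 1·sR = 200/337
mR = 1/2·sL + -1·sR = -3860/17861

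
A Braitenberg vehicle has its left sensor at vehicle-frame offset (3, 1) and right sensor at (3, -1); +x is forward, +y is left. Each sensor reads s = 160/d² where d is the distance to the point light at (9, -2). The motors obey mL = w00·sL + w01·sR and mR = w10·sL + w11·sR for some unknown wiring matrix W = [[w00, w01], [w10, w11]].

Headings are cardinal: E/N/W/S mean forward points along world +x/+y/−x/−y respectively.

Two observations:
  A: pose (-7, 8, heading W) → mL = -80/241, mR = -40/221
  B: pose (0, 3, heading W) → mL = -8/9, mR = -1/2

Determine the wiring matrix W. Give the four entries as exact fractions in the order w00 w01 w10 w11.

0 -1 -1/2 0

obs A: pose=(-7,8,W) → sL=80/221, sR=80/241, mL=-80/241, mR=-40/221
obs B: pose=(0,3,W) → sL=1, sR=8/9, mL=-8/9, mR=-1/2
sensor matrix S = [[80/221, 80/241], [1, 8/9]]; det S = -4880/479349
solve [mL_A; mL_B] = S·[w00; w01] and [mR_A; mR_B] = S·[w10; w11]:
  w00 = 0, w01 = -1, w10 = -1/2, w11 = 0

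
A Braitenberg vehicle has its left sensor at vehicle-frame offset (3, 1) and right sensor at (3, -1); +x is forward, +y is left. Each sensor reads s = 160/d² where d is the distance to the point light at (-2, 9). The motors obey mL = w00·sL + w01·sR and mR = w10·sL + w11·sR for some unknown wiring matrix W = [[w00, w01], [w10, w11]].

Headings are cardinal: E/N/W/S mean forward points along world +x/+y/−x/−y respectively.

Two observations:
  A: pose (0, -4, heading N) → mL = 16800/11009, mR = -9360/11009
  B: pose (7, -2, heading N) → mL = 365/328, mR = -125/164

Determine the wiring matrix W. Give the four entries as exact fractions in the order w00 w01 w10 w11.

1/2 1/2 -1 1/2

obs A: pose=(0,-4,N) → sL=160/101, sR=160/109, mL=16800/11009, mR=-9360/11009
obs B: pose=(7,-2,N) → sL=5/4, sR=40/41, mL=365/328, mR=-125/164
sensor matrix S = [[160/101, 160/109], [5/4, 40/41]]; det S = -130600/451369
solve [mL_A; mL_B] = S·[w00; w01] and [mR_A; mR_B] = S·[w10; w11]:
  w00 = 1/2, w01 = 1/2, w10 = -1, w11 = 1/2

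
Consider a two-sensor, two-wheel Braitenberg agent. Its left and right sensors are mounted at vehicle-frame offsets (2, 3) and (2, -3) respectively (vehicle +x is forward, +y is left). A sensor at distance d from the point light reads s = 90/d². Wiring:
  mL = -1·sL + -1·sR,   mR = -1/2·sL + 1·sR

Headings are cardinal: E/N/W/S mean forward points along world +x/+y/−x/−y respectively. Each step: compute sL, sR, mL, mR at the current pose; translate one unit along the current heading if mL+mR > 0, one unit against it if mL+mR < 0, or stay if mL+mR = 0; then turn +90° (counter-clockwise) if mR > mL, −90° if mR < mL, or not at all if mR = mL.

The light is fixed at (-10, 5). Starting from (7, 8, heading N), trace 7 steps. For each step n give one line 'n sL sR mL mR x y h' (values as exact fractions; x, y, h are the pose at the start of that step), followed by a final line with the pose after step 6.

0 90/221 18/85 -684/1105 9/1105 7 8 N
1 45/113 9/25 -2142/2825 909/5650 7 7 W
2 10/49 2/5 -148/245 73/245 8 7 S
3 45/218 9/40 -1881/4360 531/4360 8 8 E
4 90/221 18/85 -684/1105 9/1105 7 8 N
5 45/113 9/25 -2142/2825 909/5650 7 7 W
6 10/49 2/5 -148/245 73/245 8 7 S
final 8 8 E

n=0: pose=(7,8,N); sL=90/221, sR=18/85; mL=-684/1105, mR=9/1105; mL+mR=-135/221 → advance -1; mR−mL=693/1105 → turn +1·90°
n=1: pose=(7,7,W); sL=45/113, sR=9/25; mL=-2142/2825, mR=909/5650; mL+mR=-135/226 → advance -1; mR−mL=5193/5650 → turn +1·90°
n=2: pose=(8,7,S); sL=10/49, sR=2/5; mL=-148/245, mR=73/245; mL+mR=-15/49 → advance -1; mR−mL=221/245 → turn +1·90°
n=3: pose=(8,8,E); sL=45/218, sR=9/40; mL=-1881/4360, mR=531/4360; mL+mR=-135/436 → advance -1; mR−mL=603/1090 → turn +1·90°
n=4: pose=(7,8,N); sL=90/221, sR=18/85; mL=-684/1105, mR=9/1105; mL+mR=-135/221 → advance -1; mR−mL=693/1105 → turn +1·90°
n=5: pose=(7,7,W); sL=45/113, sR=9/25; mL=-2142/2825, mR=909/5650; mL+mR=-135/226 → advance -1; mR−mL=5193/5650 → turn +1·90°
n=6: pose=(8,7,S); sL=10/49, sR=2/5; mL=-148/245, mR=73/245; mL+mR=-15/49 → advance -1; mR−mL=221/245 → turn +1·90°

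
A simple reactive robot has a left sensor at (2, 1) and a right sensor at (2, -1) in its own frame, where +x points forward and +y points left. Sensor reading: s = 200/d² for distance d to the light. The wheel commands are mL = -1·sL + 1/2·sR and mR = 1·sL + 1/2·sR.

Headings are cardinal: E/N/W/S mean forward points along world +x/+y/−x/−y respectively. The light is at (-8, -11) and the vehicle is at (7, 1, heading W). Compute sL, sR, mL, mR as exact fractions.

left sensor world pos  = (5, 0); dL² = 290
right sensor world pos = (5, 2); dR² = 338
sL = 200/290 = 20/29
sR = 200/338 = 100/169
mL = -1·sL + 1/2·sR = -1930/4901
mR = 1·sL + 1/2·sR = 4830/4901

20/29 100/169 -1930/4901 4830/4901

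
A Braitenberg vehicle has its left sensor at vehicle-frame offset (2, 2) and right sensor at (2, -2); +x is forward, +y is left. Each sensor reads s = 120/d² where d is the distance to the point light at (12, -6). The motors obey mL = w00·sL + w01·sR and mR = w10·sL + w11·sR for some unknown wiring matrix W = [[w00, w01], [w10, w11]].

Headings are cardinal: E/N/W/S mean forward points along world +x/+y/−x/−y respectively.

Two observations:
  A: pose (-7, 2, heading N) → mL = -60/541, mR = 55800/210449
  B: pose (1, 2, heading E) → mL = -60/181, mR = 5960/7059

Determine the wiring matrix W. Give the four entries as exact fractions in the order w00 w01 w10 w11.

obs A: pose=(-7,2,N) → sL=120/541, sR=120/389, mL=-60/541, mR=55800/210449
obs B: pose=(1,2,E) → sL=120/181, sR=40/39, mL=-60/181, mR=5960/7059
sensor matrix S = [[120/541, 120/389], [120/181, 40/39]]; det S = 11379200/495186497
solve [mL_A; mL_B] = S·[w00; w01] and [mR_A; mR_B] = S·[w10; w11]:
  w00 = -1/2, w01 = 0, w10 = 1/2, w11 = 1/2

-1/2 0 1/2 1/2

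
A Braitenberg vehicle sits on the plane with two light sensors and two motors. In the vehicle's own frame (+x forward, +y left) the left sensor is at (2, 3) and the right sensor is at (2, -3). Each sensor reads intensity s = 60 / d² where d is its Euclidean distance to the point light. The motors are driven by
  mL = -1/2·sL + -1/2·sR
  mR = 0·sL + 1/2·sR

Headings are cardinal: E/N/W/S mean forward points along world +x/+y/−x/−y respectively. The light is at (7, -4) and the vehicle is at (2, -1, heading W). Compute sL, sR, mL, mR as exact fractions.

60/49 12/17 -804/833 6/17

left sensor world pos  = (0, -4); dL² = 49
right sensor world pos = (0, 2); dR² = 85
sL = 60/49 = 60/49
sR = 60/85 = 12/17
mL = -1/2·sL + -1/2·sR = -804/833
mR = 0·sL + 1/2·sR = 6/17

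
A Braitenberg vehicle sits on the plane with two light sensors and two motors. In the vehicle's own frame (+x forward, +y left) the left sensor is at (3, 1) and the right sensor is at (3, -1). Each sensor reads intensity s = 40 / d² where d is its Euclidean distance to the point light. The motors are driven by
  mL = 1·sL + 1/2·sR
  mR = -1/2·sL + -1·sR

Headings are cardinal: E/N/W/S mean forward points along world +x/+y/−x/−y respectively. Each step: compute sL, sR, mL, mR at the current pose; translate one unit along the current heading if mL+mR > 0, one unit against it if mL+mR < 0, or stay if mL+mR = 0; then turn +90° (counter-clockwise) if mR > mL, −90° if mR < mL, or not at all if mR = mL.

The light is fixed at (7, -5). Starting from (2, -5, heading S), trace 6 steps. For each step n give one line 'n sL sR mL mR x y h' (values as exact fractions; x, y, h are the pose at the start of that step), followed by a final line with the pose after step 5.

n=0: pose=(2,-5,S); sL=8/5, sR=8/9; mL=92/45, mR=-76/45; mL+mR=16/45 → advance +1; mR−mL=-56/15 → turn -1·90°
n=1: pose=(2,-6,W); sL=10/17, sR=5/8; mL=245/272, mR=-125/136; mL+mR=-5/272 → advance -1; mR−mL=-495/272 → turn -1·90°
n=2: pose=(3,-6,N); sL=40/29, sR=40/13; mL=1100/377, mR=-1420/377; mL+mR=-320/377 → advance -1; mR−mL=-2520/377 → turn -1·90°
n=3: pose=(3,-7,E); sL=20, sR=4; mL=22, mR=-14; mL+mR=8 → advance +1; mR−mL=-36 → turn -1·90°
n=4: pose=(4,-7,S); sL=40/29, sR=40/41; mL=2220/1189, mR=-1980/1189; mL+mR=240/1189 → advance +1; mR−mL=-4200/1189 → turn -1·90°
n=5: pose=(4,-8,W); sL=10/13, sR=1; mL=33/26, mR=-18/13; mL+mR=-3/26 → advance -1; mR−mL=-69/26 → turn -1·90°

0 8/5 8/9 92/45 -76/45 2 -5 S
1 10/17 5/8 245/272 -125/136 2 -6 W
2 40/29 40/13 1100/377 -1420/377 3 -6 N
3 20 4 22 -14 3 -7 E
4 40/29 40/41 2220/1189 -1980/1189 4 -7 S
5 10/13 1 33/26 -18/13 4 -8 W
final 5 -8 N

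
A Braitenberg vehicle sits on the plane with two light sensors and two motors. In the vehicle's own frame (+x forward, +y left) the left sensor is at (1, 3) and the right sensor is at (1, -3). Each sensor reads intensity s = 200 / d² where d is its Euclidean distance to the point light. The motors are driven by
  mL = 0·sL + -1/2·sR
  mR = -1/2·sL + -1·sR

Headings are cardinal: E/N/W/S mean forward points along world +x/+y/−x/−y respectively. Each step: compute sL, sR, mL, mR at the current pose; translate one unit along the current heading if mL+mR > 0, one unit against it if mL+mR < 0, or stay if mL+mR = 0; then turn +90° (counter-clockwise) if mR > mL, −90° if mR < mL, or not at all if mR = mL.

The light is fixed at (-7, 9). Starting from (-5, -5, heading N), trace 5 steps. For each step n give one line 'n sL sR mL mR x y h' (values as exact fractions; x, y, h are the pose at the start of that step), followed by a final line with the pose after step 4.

n=0: pose=(-5,-5,N); sL=20/17, sR=100/97; mL=-50/97, mR=-2670/1649; mL+mR=-3520/1649 → advance -1; mR−mL=-1820/1649 → turn -1·90°
n=1: pose=(-5,-6,E); sL=200/153, sR=200/333; mL=-100/333, mR=-7100/5661; mL+mR=-8800/5661 → advance -1; mR−mL=-600/629 → turn -1·90°
n=2: pose=(-6,-6,S); sL=25/34, sR=10/13; mL=-5/13, mR=-1005/884; mL+mR=-1345/884 → advance -1; mR−mL=-665/884 → turn -1·90°
n=3: pose=(-6,-5,W); sL=200/289, sR=200/121; mL=-100/121, mR=-69900/34969; mL+mR=-98800/34969 → advance -1; mR−mL=-41000/34969 → turn -1·90°
n=4: pose=(-5,-5,N); sL=20/17, sR=100/97; mL=-50/97, mR=-2670/1649; mL+mR=-3520/1649 → advance -1; mR−mL=-1820/1649 → turn -1·90°

0 20/17 100/97 -50/97 -2670/1649 -5 -5 N
1 200/153 200/333 -100/333 -7100/5661 -5 -6 E
2 25/34 10/13 -5/13 -1005/884 -6 -6 S
3 200/289 200/121 -100/121 -69900/34969 -6 -5 W
4 20/17 100/97 -50/97 -2670/1649 -5 -5 N
final -5 -6 E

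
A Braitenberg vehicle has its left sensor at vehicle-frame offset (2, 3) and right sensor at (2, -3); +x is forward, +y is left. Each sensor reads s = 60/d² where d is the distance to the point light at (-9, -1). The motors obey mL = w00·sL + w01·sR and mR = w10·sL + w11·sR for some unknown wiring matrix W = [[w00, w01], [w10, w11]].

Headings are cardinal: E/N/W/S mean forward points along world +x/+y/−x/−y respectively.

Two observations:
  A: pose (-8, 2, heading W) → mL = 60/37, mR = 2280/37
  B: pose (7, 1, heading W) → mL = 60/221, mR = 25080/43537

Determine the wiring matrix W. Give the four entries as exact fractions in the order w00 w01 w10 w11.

0 1 1 1

obs A: pose=(-8,2,W) → sL=60, sR=60/37, mL=60/37, mR=2280/37
obs B: pose=(7,1,W) → sL=60/197, sR=60/221, mL=60/221, mR=25080/43537
sensor matrix S = [[60, 60/37], [60/197, 60/221]]; det S = 25444800/1610869
solve [mL_A; mL_B] = S·[w00; w01] and [mR_A; mR_B] = S·[w10; w11]:
  w00 = 0, w01 = 1, w10 = 1, w11 = 1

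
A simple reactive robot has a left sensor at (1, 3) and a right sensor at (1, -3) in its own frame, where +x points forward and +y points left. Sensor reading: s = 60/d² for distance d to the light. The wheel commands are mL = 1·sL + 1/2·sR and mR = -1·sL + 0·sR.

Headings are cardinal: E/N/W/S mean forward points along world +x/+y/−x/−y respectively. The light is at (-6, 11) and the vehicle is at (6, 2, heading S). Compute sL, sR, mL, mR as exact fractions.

12/65 60/181 4122/11765 -12/65

left sensor world pos  = (9, 1); dL² = 325
right sensor world pos = (3, 1); dR² = 181
sL = 60/325 = 12/65
sR = 60/181 = 60/181
mL = 1·sL + 1/2·sR = 4122/11765
mR = -1·sL + 0·sR = -12/65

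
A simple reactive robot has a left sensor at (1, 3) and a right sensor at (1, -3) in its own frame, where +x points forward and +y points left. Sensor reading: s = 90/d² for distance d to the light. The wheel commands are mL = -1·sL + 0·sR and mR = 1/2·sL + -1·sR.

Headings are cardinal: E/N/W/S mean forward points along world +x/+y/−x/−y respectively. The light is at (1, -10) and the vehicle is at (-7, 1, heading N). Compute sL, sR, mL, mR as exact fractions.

left sensor world pos  = (-10, 2); dL² = 265
right sensor world pos = (-4, 2); dR² = 169
sL = 90/265 = 18/53
sR = 90/169 = 90/169
mL = -1·sL + 0·sR = -18/53
mR = 1/2·sL + -1·sR = -3249/8957

18/53 90/169 -18/53 -3249/8957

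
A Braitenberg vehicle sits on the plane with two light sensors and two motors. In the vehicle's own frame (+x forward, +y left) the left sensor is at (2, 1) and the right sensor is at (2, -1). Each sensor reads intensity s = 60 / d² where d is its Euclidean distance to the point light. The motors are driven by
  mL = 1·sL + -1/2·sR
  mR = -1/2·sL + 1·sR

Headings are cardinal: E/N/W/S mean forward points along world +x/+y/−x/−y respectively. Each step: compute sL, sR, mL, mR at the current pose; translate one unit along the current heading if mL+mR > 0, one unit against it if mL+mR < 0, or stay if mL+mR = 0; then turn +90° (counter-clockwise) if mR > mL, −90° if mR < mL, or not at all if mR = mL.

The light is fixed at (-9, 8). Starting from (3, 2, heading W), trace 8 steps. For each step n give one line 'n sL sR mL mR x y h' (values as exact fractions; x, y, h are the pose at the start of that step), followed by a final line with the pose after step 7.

0 60/149 12/25 606/3725 1038/3725 3 2 W
1 15/52 15/41 225/2132 945/4264 2 2 S
2 12/41 60/233 1566/9553 1062/9553 2 1 E
3 6/25 30/101 231/2525 447/2525 3 1 S
4 12/49 60/277 1854/13573 1278/13573 3 0 E
5 15/74 15/61 180/2257 1305/9028 4 0 S
6 60/289 12/65 2166/18785 1518/18785 4 -1 E
7 30/173 6/29 351/5017 603/5017 5 -1 S
final 5 -2 E

n=0: pose=(3,2,W); sL=60/149, sR=12/25; mL=606/3725, mR=1038/3725; mL+mR=1644/3725 → advance +1; mR−mL=432/3725 → turn +1·90°
n=1: pose=(2,2,S); sL=15/52, sR=15/41; mL=225/2132, mR=945/4264; mL+mR=1395/4264 → advance +1; mR−mL=495/4264 → turn +1·90°
n=2: pose=(2,1,E); sL=12/41, sR=60/233; mL=1566/9553, mR=1062/9553; mL+mR=2628/9553 → advance +1; mR−mL=-504/9553 → turn -1·90°
n=3: pose=(3,1,S); sL=6/25, sR=30/101; mL=231/2525, mR=447/2525; mL+mR=678/2525 → advance +1; mR−mL=216/2525 → turn +1·90°
n=4: pose=(3,0,E); sL=12/49, sR=60/277; mL=1854/13573, mR=1278/13573; mL+mR=3132/13573 → advance +1; mR−mL=-576/13573 → turn -1·90°
n=5: pose=(4,0,S); sL=15/74, sR=15/61; mL=180/2257, mR=1305/9028; mL+mR=2025/9028 → advance +1; mR−mL=585/9028 → turn +1·90°
n=6: pose=(4,-1,E); sL=60/289, sR=12/65; mL=2166/18785, mR=1518/18785; mL+mR=3684/18785 → advance +1; mR−mL=-648/18785 → turn -1·90°
n=7: pose=(5,-1,S); sL=30/173, sR=6/29; mL=351/5017, mR=603/5017; mL+mR=954/5017 → advance +1; mR−mL=252/5017 → turn +1·90°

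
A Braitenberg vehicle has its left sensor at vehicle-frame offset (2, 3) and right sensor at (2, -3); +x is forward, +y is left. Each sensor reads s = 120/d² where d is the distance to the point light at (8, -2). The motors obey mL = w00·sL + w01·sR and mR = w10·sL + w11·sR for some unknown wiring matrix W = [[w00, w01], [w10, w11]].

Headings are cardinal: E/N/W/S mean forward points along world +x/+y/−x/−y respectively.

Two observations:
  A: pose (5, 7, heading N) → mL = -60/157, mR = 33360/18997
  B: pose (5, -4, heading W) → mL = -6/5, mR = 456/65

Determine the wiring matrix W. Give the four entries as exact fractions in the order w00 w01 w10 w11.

-1/2 0 1 1

obs A: pose=(5,7,N) → sL=120/157, sR=120/121, mL=-60/157, mR=33360/18997
obs B: pose=(5,-4,W) → sL=12/5, sR=60/13, mL=-6/5, mR=456/65
sensor matrix S = [[120/157, 120/121], [12/5, 60/13]]; det S = 283392/246961
solve [mL_A; mL_B] = S·[w00; w01] and [mR_A; mR_B] = S·[w10; w11]:
  w00 = -1/2, w01 = 0, w10 = 1, w11 = 1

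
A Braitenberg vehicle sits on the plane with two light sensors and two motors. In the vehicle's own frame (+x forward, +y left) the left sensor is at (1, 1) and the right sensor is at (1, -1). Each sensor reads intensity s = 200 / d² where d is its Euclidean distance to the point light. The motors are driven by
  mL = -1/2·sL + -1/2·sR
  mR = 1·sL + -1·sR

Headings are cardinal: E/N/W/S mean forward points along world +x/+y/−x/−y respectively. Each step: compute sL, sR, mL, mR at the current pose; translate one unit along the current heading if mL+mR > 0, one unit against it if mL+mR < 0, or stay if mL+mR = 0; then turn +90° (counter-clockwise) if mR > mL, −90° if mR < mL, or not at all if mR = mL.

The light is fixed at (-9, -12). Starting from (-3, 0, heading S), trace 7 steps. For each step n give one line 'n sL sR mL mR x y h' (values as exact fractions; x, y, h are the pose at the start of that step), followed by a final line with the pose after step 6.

0 20/17 100/73 -1580/1241 -240/1241 -3 0 S
1 40/49 200/193 -8760/9457 -2080/9457 -3 1 E
2 50/53 25/29 -2775/3074 125/1537 -4 1 N
3 200/137 40/37 -6440/5069 1920/5069 -4 0 W
4 20/17 100/73 -1580/1241 -240/1241 -3 0 S
5 40/49 200/193 -8760/9457 -2080/9457 -3 1 E
6 50/53 25/29 -2775/3074 125/1537 -4 1 N
final -4 0 W

n=0: pose=(-3,0,S); sL=20/17, sR=100/73; mL=-1580/1241, mR=-240/1241; mL+mR=-1820/1241 → advance -1; mR−mL=1340/1241 → turn +1·90°
n=1: pose=(-3,1,E); sL=40/49, sR=200/193; mL=-8760/9457, mR=-2080/9457; mL+mR=-10840/9457 → advance -1; mR−mL=6680/9457 → turn +1·90°
n=2: pose=(-4,1,N); sL=50/53, sR=25/29; mL=-2775/3074, mR=125/1537; mL+mR=-2525/3074 → advance -1; mR−mL=3025/3074 → turn +1·90°
n=3: pose=(-4,0,W); sL=200/137, sR=40/37; mL=-6440/5069, mR=1920/5069; mL+mR=-4520/5069 → advance -1; mR−mL=8360/5069 → turn +1·90°
n=4: pose=(-3,0,S); sL=20/17, sR=100/73; mL=-1580/1241, mR=-240/1241; mL+mR=-1820/1241 → advance -1; mR−mL=1340/1241 → turn +1·90°
n=5: pose=(-3,1,E); sL=40/49, sR=200/193; mL=-8760/9457, mR=-2080/9457; mL+mR=-10840/9457 → advance -1; mR−mL=6680/9457 → turn +1·90°
n=6: pose=(-4,1,N); sL=50/53, sR=25/29; mL=-2775/3074, mR=125/1537; mL+mR=-2525/3074 → advance -1; mR−mL=3025/3074 → turn +1·90°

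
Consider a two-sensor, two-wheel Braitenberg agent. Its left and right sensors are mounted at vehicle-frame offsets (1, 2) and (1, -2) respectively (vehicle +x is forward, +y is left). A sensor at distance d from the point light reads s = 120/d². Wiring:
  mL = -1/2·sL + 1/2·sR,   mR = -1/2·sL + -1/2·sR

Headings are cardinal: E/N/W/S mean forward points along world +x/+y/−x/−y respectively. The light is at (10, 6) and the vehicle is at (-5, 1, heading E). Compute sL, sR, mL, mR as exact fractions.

left sensor world pos  = (-4, 3); dL² = 205
right sensor world pos = (-4, -1); dR² = 245
sL = 120/205 = 24/41
sR = 120/245 = 24/49
mL = -1/2·sL + 1/2·sR = -96/2009
mR = -1/2·sL + -1/2·sR = -1080/2009

24/41 24/49 -96/2009 -1080/2009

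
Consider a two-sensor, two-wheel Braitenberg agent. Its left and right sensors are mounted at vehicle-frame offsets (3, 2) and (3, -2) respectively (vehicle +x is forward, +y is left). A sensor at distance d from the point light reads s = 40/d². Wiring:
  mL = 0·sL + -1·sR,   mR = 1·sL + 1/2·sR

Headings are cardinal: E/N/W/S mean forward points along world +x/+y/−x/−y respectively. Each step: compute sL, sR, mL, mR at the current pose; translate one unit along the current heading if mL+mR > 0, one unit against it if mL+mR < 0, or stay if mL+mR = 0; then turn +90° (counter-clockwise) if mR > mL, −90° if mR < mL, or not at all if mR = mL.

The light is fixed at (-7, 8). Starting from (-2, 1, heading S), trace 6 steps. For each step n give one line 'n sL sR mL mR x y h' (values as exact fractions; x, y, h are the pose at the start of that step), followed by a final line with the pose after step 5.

n=0: pose=(-2,1,S); sL=40/149, sR=40/109; mL=-40/109, mR=7340/16241; mL+mR=1380/16241 → advance +1; mR−mL=13300/16241 → turn +1·90°
n=1: pose=(-2,0,E); sL=2/5, sR=10/41; mL=-10/41, mR=107/205; mL+mR=57/205 → advance +1; mR−mL=157/205 → turn +1·90°
n=2: pose=(-1,0,N); sL=40/41, sR=40/89; mL=-40/89, mR=4380/3649; mL+mR=2740/3649 → advance +1; mR−mL=6020/3649 → turn +1·90°
n=3: pose=(-1,1,W); sL=4/9, sR=20/17; mL=-20/17, mR=158/153; mL+mR=-22/153 → advance -1; mR−mL=338/153 → turn +1·90°
n=4: pose=(0,1,S); sL=40/181, sR=8/25; mL=-8/25, mR=1724/4525; mL+mR=276/4525 → advance +1; mR−mL=3172/4525 → turn +1·90°
n=5: pose=(0,0,E); sL=5/17, sR=1/5; mL=-1/5, mR=67/170; mL+mR=33/170 → advance +1; mR−mL=101/170 → turn +1·90°

0 40/149 40/109 -40/109 7340/16241 -2 1 S
1 2/5 10/41 -10/41 107/205 -2 0 E
2 40/41 40/89 -40/89 4380/3649 -1 0 N
3 4/9 20/17 -20/17 158/153 -1 1 W
4 40/181 8/25 -8/25 1724/4525 0 1 S
5 5/17 1/5 -1/5 67/170 0 0 E
final 1 0 N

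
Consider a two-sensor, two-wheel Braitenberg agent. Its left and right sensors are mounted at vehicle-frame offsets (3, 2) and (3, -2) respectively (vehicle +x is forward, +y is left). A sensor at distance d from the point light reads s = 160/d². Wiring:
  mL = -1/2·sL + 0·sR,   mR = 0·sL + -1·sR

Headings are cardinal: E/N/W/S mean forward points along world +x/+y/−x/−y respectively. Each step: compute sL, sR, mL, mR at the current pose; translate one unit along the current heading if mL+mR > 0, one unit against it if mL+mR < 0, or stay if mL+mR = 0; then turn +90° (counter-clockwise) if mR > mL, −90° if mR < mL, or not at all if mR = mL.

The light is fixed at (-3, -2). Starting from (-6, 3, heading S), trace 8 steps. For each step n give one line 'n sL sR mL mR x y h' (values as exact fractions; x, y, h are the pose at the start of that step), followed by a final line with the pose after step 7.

n=0: pose=(-6,3,S); sL=32, sR=160/29; mL=-16, mR=-160/29; mL+mR=-624/29 → advance -1; mR−mL=304/29 → turn +1·90°
n=1: pose=(-6,4,E); sL=5/2, sR=10; mL=-5/4, mR=-10; mL+mR=-45/4 → advance -1; mR−mL=-35/4 → turn -1·90°
n=2: pose=(-7,4,S); sL=160/13, sR=32/9; mL=-80/13, mR=-32/9; mL+mR=-1136/117 → advance -1; mR−mL=304/117 → turn +1·90°
n=3: pose=(-7,5,E); sL=80/41, sR=80/13; mL=-40/41, mR=-80/13; mL+mR=-3800/533 → advance -1; mR−mL=-2760/533 → turn -1·90°
n=4: pose=(-8,5,S); sL=32/5, sR=32/13; mL=-16/5, mR=-32/13; mL+mR=-368/65 → advance -1; mR−mL=48/65 → turn +1·90°
n=5: pose=(-8,6,E); sL=20/13, sR=4; mL=-10/13, mR=-4; mL+mR=-62/13 → advance -1; mR−mL=-42/13 → turn -1·90°
n=6: pose=(-9,6,S); sL=160/41, sR=160/89; mL=-80/41, mR=-160/89; mL+mR=-13680/3649 → advance -1; mR−mL=560/3649 → turn +1·90°
n=7: pose=(-9,7,E); sL=16/13, sR=80/29; mL=-8/13, mR=-80/29; mL+mR=-1272/377 → advance -1; mR−mL=-808/377 → turn -1·90°

0 32 160/29 -16 -160/29 -6 3 S
1 5/2 10 -5/4 -10 -6 4 E
2 160/13 32/9 -80/13 -32/9 -7 4 S
3 80/41 80/13 -40/41 -80/13 -7 5 E
4 32/5 32/13 -16/5 -32/13 -8 5 S
5 20/13 4 -10/13 -4 -8 6 E
6 160/41 160/89 -80/41 -160/89 -9 6 S
7 16/13 80/29 -8/13 -80/29 -9 7 E
final -10 7 S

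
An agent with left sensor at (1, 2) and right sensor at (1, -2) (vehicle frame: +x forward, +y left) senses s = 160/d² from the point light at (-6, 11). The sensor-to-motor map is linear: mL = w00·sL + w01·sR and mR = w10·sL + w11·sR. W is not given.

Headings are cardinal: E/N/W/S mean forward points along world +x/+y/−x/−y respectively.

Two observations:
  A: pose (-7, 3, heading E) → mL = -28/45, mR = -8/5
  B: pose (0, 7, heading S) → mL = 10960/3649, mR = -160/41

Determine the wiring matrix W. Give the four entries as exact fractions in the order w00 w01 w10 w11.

obs A: pose=(-7,3,E) → sL=40/9, sR=8/5, mL=-28/45, mR=-8/5
obs B: pose=(0,7,S) → sL=160/89, sR=160/41, mL=10960/3649, mR=-160/41
sensor matrix S = [[40/9, 8/5], [160/89, 160/41]]; det S = 475136/32841
solve [mL_A; mL_B] = S·[w00; w01] and [mR_A; mR_B] = S·[w10; w11]:
  w00 = -1/2, w01 = 1, w10 = 0, w11 = -1

-1/2 1 0 -1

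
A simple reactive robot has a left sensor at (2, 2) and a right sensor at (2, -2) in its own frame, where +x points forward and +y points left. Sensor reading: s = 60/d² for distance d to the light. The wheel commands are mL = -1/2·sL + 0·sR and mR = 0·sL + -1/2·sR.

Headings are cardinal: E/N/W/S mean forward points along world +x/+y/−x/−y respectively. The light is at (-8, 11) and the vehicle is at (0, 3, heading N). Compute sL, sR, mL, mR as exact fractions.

5/6 15/34 -5/12 -15/68

left sensor world pos  = (-2, 5); dL² = 72
right sensor world pos = (2, 5); dR² = 136
sL = 60/72 = 5/6
sR = 60/136 = 15/34
mL = -1/2·sL + 0·sR = -5/12
mR = 0·sL + -1/2·sR = -15/68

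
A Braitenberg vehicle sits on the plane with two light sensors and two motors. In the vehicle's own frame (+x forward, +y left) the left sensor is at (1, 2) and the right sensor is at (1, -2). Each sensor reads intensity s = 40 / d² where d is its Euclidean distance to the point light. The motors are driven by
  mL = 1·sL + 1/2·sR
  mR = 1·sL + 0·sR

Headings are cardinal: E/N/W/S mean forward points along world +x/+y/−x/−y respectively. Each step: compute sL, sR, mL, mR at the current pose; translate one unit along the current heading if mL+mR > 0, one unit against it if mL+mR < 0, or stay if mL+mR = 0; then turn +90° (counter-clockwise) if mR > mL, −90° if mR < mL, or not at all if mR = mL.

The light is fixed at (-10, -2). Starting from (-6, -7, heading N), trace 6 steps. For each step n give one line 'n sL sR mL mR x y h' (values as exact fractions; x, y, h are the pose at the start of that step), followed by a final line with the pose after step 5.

0 2 10/13 31/13 2 -6 -7 N
1 40/29 40/61 3020/1769 40/29 -6 -6 E
2 20/37 20/17 710/629 20/37 -5 -6 S
3 8/13 8/5 92/65 8/13 -5 -7 W
4 2 10/13 31/13 2 -6 -7 N
5 40/29 40/61 3020/1769 40/29 -6 -6 E
final -5 -6 S

n=0: pose=(-6,-7,N); sL=2, sR=10/13; mL=31/13, mR=2; mL+mR=57/13 → advance +1; mR−mL=-5/13 → turn -1·90°
n=1: pose=(-6,-6,E); sL=40/29, sR=40/61; mL=3020/1769, mR=40/29; mL+mR=5460/1769 → advance +1; mR−mL=-20/61 → turn -1·90°
n=2: pose=(-5,-6,S); sL=20/37, sR=20/17; mL=710/629, mR=20/37; mL+mR=1050/629 → advance +1; mR−mL=-10/17 → turn -1·90°
n=3: pose=(-5,-7,W); sL=8/13, sR=8/5; mL=92/65, mR=8/13; mL+mR=132/65 → advance +1; mR−mL=-4/5 → turn -1·90°
n=4: pose=(-6,-7,N); sL=2, sR=10/13; mL=31/13, mR=2; mL+mR=57/13 → advance +1; mR−mL=-5/13 → turn -1·90°
n=5: pose=(-6,-6,E); sL=40/29, sR=40/61; mL=3020/1769, mR=40/29; mL+mR=5460/1769 → advance +1; mR−mL=-20/61 → turn -1·90°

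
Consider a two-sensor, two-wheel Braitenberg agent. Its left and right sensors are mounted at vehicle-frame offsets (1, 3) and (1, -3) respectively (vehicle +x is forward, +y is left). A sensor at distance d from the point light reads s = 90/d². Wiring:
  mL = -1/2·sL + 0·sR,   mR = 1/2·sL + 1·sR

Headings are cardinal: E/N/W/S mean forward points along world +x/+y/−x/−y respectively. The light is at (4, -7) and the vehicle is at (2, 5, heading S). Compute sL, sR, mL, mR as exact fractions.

45/61 45/73 -45/122 8775/8906

left sensor world pos  = (5, 4); dL² = 122
right sensor world pos = (-1, 4); dR² = 146
sL = 90/122 = 45/61
sR = 90/146 = 45/73
mL = -1/2·sL + 0·sR = -45/122
mR = 1/2·sL + 1·sR = 8775/8906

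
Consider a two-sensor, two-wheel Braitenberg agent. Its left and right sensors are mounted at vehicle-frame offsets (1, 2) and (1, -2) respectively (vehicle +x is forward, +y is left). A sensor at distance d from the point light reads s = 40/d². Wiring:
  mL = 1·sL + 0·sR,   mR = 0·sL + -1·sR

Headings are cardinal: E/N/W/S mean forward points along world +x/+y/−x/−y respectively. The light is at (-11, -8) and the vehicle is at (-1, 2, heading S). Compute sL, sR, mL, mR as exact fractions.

left sensor world pos  = (1, 1); dL² = 225
right sensor world pos = (-3, 1); dR² = 145
sL = 40/225 = 8/45
sR = 40/145 = 8/29
mL = 1·sL + 0·sR = 8/45
mR = 0·sL + -1·sR = -8/29

8/45 8/29 8/45 -8/29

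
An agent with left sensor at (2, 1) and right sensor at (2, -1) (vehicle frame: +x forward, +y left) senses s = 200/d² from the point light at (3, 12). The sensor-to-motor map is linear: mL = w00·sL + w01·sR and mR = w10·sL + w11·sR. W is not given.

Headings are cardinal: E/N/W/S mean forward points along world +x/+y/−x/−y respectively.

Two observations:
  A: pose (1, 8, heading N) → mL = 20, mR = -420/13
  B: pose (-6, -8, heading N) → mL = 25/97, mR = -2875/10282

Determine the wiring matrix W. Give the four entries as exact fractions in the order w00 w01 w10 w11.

obs A: pose=(1,8,N) → sL=200/13, sR=40, mL=20, mR=-420/13
obs B: pose=(-6,-8,N) → sL=25/53, sR=50/97, mL=25/97, mR=-2875/10282
sensor matrix S = [[200/13, 40], [25/53, 50/97]]; det S = -731000/66833
solve [mL_A; mL_B] = S·[w00; w01] and [mR_A; mR_B] = S·[w10; w11]:
  w00 = 0, w01 = 1/2, w10 = 1/2, w11 = -1

0 1/2 1/2 -1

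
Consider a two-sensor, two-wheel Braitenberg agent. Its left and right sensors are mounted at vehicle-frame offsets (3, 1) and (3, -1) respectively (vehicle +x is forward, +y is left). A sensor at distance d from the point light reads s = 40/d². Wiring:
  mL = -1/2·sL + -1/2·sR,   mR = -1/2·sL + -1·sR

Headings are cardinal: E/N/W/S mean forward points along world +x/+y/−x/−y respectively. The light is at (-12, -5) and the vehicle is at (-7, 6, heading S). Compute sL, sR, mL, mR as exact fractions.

left sensor world pos  = (-6, 3); dL² = 100
right sensor world pos = (-8, 3); dR² = 80
sL = 40/100 = 2/5
sR = 40/80 = 1/2
mL = -1/2·sL + -1/2·sR = -9/20
mR = -1/2·sL + -1·sR = -7/10

2/5 1/2 -9/20 -7/10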